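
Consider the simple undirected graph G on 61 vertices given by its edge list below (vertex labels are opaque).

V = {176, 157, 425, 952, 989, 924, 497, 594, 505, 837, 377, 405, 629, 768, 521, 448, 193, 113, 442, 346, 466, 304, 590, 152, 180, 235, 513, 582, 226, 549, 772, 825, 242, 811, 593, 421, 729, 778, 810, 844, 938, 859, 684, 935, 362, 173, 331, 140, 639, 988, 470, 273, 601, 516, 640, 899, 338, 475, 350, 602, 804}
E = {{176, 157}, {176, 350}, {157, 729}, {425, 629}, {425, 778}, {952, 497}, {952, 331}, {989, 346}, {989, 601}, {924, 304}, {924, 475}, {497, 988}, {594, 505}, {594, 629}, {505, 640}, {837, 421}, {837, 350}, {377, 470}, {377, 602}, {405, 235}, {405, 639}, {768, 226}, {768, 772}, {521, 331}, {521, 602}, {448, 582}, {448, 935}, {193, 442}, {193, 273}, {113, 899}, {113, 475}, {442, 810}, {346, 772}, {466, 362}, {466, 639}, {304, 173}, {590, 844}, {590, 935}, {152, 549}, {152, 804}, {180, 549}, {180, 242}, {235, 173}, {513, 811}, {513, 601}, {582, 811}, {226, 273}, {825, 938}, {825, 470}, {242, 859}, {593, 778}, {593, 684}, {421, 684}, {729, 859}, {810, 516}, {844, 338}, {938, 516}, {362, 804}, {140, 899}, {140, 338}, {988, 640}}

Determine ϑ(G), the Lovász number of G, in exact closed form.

61*cos(pi/61)/(cos(pi/61) + 1)

N(640) = {505, 988}, |N(640)| = 2.
N(338) = {844, 140}, |N(338)| = 2.
N(629) = {425, 594}, |N(629)| = 2.
deg(825) = 2; N(825) = {938, 470}.
Every vertex has degree 2 (N=61); a single 61-cycle (edge-transitive).
Distinct eigenvalues (to 3 d.p.): [2.0, 1.989, 1.958, 1.905, 1.833, 1.741, 1.63, 1.502, 1.359, 1.2, 1.03, 0.848, 0.657, 0.459, 0.257, 0.051, -0.154, -0.359, -0.559, -0.753, -0.94, -1.116, -1.281, -1.432, -1.568, -1.688, -1.789, -1.871, -1.934, -1.976, -1.997].
ϑ = −N·λ_min/(λ_max−λ_min) = −61·(-2*cos(pi/61))/(2−(-2*cos(pi/61))) = 61*cos(pi/61)/(cos(pi/61) + 1).
≈ 30.479766 (to 6 d.p.).
30 ≤ 61*cos(pi/61)/(cos(pi/61) + 1) ≤ 31: both strict.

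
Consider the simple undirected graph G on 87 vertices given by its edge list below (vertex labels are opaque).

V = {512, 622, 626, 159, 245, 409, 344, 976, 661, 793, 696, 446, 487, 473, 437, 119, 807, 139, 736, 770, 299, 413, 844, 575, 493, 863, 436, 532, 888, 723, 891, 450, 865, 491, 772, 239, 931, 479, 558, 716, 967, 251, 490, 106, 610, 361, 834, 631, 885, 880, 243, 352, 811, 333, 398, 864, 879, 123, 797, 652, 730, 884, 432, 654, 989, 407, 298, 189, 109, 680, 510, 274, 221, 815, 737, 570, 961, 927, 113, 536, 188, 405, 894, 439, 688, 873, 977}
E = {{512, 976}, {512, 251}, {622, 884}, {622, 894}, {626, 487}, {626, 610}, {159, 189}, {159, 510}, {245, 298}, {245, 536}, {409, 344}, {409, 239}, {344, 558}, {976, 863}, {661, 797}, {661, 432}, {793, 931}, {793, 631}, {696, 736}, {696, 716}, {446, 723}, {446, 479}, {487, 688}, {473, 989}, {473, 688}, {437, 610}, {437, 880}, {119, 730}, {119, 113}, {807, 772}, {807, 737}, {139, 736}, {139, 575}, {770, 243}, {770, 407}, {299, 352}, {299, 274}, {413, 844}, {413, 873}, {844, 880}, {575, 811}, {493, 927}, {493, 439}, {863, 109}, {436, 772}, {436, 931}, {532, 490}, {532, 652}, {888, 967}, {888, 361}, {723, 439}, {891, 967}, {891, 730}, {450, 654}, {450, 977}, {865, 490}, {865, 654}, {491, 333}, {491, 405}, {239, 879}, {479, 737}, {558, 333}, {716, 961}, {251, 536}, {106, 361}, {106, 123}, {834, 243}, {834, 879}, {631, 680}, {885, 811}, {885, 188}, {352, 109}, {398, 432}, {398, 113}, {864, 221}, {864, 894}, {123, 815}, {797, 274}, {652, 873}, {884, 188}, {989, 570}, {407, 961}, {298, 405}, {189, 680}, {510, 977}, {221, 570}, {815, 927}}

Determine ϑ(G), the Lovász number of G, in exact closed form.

87*cos(pi/87)/(cos(pi/87) + 1)

N(815) = {123, 927}, |N(815)| = 2.
N(661) = {797, 432}, |N(661)| = 2.
deg(622) = 2; N(622) = {884, 894}.
N(413) = {844, 873}, |N(413)| = 2.
G on 87 vertices is 2-regular; the odd cycle C_{87}.
spec(A) ≈ [2.0, 1.994786, 1.979173, 1.953241, 1.917126, 1.871016, 1.815151, 1.749823, 1.675372, 1.592186, 1.5007, 1.401389, 1.294773, 1.181406, 1.061879, 0.936817, 0.80687, 0.672717, 0.535057, 0.394607, 0.252099, 0.108278, -0.036108, -0.180306, -0.323564, -0.465135, -0.604281, -0.740276, -0.872412, -1.0, -1.122374, -1.238897, -1.34896, -1.451991, -1.547452, -1.634845, -1.713714, -1.78365, -1.844286, -1.895306, -1.936446, -1.96749, -1.988276, -1.998696] (distinct, 6 d.p.).
ϑ = −N·λ_min/(λ_max−λ_min) = −87·(-2*cos(pi/87))/(2−(-2*cos(pi/87))) = 87*cos(pi/87)/(cos(pi/87) + 1).
ϑ(G) ≈ 43.485816452.
Check 43 ≤ 87*cos(pi/87)/(cos(pi/87) + 1) ≤ 44: both strict.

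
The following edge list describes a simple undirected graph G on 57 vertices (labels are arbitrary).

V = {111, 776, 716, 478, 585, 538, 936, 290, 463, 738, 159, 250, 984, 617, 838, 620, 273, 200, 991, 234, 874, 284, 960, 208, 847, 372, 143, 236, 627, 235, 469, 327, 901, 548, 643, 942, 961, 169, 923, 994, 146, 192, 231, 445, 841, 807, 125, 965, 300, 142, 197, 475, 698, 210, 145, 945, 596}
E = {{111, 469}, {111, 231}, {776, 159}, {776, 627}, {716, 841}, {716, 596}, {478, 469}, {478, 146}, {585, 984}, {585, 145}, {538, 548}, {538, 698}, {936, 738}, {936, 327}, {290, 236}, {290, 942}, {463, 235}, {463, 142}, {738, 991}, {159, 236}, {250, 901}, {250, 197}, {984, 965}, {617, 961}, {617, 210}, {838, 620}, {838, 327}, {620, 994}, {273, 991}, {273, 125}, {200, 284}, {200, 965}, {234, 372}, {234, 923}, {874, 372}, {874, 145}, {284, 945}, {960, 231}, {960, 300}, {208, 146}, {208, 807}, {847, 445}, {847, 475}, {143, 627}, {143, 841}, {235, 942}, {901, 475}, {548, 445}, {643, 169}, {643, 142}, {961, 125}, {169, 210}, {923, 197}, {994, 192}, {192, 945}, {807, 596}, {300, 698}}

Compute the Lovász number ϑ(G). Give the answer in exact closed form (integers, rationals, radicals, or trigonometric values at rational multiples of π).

deg(111) = 2; N(111) = {469, 231}.
Vertex 146 has 2 neighbors: 478, 208.
deg(445) = 2; N(445) = {847, 548}.
N(901) = {250, 475}, |N(901)| = 2.
deg(v) = 2 for all v (|V|=57); the odd cycle C_{57}.
Distinct eigenvalues (to 6 d.p.): [2.0, 1.987861, 1.951593, 1.891634, 1.808714, 1.703839, 1.578281, 1.433565, 1.271447, 1.093896, 0.903067, 0.701275, 0.490971, 0.274707, 0.055109, -0.165159, -0.383421, -0.59703, -0.803391, -1.0, -1.184471, -1.354563, -1.508213, -1.643556, -1.758948, -1.852988, -1.924536, -1.972723, -1.996963].
−57·(-2*cos(pi/57)) / ((2)−(-2*cos(pi/57))) = 57*cos(pi/57)/(cos(pi/57) + 1) = ϑ(G).
Numerically 28.478345.
Check 28 ≤ 57*cos(pi/57)/(cos(pi/57) + 1) ≤ 29: both strict.

57*cos(pi/57)/(cos(pi/57) + 1)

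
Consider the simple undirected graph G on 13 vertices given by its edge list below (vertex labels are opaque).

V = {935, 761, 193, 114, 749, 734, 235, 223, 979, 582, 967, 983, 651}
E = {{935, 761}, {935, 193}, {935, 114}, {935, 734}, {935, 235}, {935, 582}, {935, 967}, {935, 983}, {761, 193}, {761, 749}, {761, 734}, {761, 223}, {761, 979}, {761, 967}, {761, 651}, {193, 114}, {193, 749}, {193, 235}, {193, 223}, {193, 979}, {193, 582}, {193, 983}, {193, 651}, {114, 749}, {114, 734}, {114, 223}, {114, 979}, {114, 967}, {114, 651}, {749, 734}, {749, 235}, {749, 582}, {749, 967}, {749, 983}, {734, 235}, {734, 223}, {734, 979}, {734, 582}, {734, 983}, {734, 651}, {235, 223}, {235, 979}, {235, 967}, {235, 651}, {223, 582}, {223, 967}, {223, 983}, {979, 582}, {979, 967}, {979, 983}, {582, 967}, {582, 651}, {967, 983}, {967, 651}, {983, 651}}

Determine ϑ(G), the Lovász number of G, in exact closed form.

deg(193) = 10; N(193) = {935, 761, 114, 749, 235, 223, 979, 582, 983, 651}.
Vertex 223 has 8 neighbors: 761, 193, 114, 734, 235, 582, 967, 983.
Vertex 582 has 8 neighbors: 935, 193, 749, 734, 223, 979, 967, 651.
deg(761) = 8; N(761) = {935, 193, 749, 734, 223, 979, 967, 651}.
K_{5,5,3} (perfect); ϑ(G) = α(G) = max{5,5,3} = 5.
≈ 5.0000000 (to 7 d.p.).
Check 5 ≤ 5 ≤ 5: collapsed.

5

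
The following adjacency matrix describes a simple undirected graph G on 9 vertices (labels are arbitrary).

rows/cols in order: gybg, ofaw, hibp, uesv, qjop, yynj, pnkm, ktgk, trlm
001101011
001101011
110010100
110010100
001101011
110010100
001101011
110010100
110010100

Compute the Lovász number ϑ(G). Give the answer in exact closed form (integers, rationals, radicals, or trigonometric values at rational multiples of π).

5

Vertex yynj has 4 neighbors: gybg, ofaw, qjop, pnkm.
deg(ktgk) = 4; N(ktgk) = {gybg, ofaw, qjop, pnkm}.
deg(qjop) = 5; N(qjop) = {hibp, uesv, yynj, ktgk, trlm}.
Vertex hibp has 4 neighbors: gybg, ofaw, qjop, pnkm.
K_{5,4} (perfect); ϑ(G) = α(G) = max{5,4} = 5.
≈ 5.00000 (to 5 d.p.).
Sandwich: α(G)=5 ≤ ϑ(G)=5 ≤ χ(Ḡ)=5 (collapsed).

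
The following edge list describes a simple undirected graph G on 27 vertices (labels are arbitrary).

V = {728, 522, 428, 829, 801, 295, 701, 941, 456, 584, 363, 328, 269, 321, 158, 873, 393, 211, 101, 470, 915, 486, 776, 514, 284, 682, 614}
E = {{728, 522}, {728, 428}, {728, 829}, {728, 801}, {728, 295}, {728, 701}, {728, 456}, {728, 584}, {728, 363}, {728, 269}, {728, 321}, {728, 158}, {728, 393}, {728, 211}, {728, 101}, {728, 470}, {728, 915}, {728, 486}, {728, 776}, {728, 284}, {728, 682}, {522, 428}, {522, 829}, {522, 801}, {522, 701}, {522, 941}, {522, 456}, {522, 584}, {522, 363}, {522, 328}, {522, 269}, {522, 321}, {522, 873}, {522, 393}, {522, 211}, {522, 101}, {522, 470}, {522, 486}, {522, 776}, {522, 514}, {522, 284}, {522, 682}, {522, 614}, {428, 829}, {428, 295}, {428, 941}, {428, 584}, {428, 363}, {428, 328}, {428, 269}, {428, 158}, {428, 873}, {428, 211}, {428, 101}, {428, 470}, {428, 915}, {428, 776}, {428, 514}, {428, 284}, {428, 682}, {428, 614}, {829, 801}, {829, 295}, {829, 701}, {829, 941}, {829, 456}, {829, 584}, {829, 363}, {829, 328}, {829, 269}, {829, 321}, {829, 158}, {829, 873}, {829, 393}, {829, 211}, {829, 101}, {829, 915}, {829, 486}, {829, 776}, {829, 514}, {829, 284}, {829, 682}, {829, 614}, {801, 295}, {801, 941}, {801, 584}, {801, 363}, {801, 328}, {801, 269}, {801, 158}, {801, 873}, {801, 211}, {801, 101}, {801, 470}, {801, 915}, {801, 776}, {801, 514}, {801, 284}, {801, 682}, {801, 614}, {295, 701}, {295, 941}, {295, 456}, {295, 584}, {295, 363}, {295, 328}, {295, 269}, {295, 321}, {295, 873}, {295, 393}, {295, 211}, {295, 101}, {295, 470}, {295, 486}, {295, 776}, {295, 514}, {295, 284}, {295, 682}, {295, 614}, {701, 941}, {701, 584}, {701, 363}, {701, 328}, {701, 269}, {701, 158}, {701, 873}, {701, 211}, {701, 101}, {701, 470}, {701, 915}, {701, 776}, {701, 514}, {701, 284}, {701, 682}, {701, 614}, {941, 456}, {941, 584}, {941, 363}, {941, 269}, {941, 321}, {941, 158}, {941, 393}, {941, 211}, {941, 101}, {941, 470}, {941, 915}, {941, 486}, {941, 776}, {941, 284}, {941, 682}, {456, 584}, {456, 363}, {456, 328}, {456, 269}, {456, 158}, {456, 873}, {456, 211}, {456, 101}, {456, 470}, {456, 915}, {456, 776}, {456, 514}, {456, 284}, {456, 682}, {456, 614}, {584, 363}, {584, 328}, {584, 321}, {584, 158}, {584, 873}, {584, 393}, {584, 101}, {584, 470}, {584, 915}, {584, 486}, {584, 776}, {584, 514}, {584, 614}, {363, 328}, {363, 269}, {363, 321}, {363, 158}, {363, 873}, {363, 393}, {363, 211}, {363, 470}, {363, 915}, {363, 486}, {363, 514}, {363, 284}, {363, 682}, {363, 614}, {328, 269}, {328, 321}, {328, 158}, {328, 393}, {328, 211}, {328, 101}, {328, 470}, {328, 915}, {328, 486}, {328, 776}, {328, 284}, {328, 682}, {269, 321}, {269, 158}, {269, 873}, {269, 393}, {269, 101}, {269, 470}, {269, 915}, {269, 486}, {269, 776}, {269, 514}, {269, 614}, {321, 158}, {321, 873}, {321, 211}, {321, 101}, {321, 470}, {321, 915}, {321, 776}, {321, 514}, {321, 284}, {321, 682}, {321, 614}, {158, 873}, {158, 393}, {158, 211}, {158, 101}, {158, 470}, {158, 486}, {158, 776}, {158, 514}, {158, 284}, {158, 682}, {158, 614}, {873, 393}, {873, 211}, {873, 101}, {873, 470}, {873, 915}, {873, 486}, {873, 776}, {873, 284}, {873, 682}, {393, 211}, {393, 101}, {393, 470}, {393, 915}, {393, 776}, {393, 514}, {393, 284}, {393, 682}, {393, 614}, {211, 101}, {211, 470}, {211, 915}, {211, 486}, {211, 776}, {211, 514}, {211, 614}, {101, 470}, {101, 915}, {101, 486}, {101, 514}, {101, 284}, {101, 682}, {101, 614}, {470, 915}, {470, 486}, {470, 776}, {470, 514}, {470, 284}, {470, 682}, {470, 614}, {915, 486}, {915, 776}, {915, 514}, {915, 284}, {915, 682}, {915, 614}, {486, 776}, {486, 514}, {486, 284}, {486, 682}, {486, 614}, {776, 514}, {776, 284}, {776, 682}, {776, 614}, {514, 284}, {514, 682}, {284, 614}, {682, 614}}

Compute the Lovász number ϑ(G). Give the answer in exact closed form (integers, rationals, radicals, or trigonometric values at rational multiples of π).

7

deg(101) = 24; N(101) = {728, 522, 428, 829, 801, 295, 701, 941, 456, 584, 328, 269, 321, 158, 873, 393, 211, 470, 915, 486, 514, 284, 682, 614}.
deg(428) = 20; N(428) = {728, 522, 829, 295, 941, 584, 363, 328, 269, 158, 873, 211, 101, 470, 915, 776, 514, 284, 682, 614}.
deg(728) = 21; N(728) = {522, 428, 829, 801, 295, 701, 456, 584, 363, 269, 321, 158, 393, 211, 101, 470, 915, 486, 776, 284, 682}.
N(295) = {728, 428, 829, 801, 701, 941, 456, 584, 363, 328, 269, 321, 873, 393, 211, 101, 470, 486, 776, 514, 284, 682, 614}, |N(295)| = 23.
Complete multipartite on [7, 6, 5, 4, 3, 2]: sandwich collapses at ϑ=7.
ϑ(G) ≈ 7.0000000.
α=7, χ(Ḡ)=7; ϑ=7 lies between (collapsed).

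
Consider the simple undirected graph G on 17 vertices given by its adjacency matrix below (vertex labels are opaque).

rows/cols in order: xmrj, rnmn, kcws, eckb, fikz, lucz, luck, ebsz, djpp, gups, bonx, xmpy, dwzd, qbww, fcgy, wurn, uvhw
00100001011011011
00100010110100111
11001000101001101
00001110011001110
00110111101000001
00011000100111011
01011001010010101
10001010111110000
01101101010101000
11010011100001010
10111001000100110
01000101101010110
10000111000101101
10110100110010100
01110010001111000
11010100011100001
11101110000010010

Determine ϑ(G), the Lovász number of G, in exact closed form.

sqrt(17)

Vertex ebsz has 8 neighbors: xmrj, fikz, luck, djpp, gups, bonx, xmpy, dwzd.
Vertex eckb has 8 neighbors: fikz, lucz, luck, gups, bonx, qbww, fcgy, wurn.
Vertex dwzd has 8 neighbors: xmrj, lucz, luck, ebsz, xmpy, qbww, fcgy, uvhw.
Vertex bonx has 8 neighbors: xmrj, kcws, eckb, fikz, ebsz, xmpy, fcgy, wurn.
Every vertex has degree 8 (N=17); Paley(17): SR with (k,λ,μ)=(8,3,4).
spec(A) ≈ [8.0, 1.56155, -2.56155] (distinct, 5 d.p.).
−17·(-sqrt(17)/2 - 1/2) / ((8)−(-sqrt(17)/2 - 1/2)) = sqrt(17) = ϑ(G).
ϑ(G) ≈ 4.123106.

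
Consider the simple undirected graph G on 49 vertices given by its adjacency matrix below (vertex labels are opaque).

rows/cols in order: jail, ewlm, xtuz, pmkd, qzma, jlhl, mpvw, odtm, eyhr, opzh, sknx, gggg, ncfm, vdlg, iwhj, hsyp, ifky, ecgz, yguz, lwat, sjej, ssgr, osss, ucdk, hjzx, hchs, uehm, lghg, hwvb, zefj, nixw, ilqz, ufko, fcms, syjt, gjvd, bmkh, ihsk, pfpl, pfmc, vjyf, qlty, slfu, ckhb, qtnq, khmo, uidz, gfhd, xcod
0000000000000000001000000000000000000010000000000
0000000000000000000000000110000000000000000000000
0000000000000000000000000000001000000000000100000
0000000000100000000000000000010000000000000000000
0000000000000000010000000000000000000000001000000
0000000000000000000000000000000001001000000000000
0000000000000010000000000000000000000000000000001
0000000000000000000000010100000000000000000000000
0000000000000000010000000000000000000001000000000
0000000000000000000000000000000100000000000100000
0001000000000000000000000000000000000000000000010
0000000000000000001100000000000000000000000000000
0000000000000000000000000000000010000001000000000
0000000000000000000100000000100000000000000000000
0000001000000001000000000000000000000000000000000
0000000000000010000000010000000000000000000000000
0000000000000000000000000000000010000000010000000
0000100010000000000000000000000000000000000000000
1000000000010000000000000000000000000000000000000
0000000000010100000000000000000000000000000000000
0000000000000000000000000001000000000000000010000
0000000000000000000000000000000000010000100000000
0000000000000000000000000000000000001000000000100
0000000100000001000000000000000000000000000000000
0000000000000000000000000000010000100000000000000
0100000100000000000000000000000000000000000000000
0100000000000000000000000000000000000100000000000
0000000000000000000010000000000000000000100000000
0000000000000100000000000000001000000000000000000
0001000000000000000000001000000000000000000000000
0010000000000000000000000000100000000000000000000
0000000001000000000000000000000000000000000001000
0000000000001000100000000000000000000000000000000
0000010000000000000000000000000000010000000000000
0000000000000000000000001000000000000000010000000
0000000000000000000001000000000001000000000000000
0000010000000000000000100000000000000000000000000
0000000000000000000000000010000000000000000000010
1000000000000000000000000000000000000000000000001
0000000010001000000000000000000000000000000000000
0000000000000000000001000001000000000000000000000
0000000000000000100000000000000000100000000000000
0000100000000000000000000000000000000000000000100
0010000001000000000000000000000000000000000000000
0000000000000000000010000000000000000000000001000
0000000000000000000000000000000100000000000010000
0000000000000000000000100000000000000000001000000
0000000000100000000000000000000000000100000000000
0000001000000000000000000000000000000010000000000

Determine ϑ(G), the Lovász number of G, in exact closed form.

deg(syjt) = 2; N(syjt) = {hjzx, qlty}.
N(ssgr) = {gjvd, vjyf}, |N(ssgr)| = 2.
deg(bmkh) = 2; N(bmkh) = {jlhl, osss}.
N(pfpl) = {jail, xcod}, |N(pfpl)| = 2.
deg(v) = 2 for all v (|V|=49); connected 2-regular on 49 ⇒ C_{49}.
The 25 distinct eigenvalues: [2.0, 1.984, 1.935, 1.854, 1.743, 1.603, 1.437, 1.247, 1.037, 0.81, 0.569, 0.319, 0.064, -0.192, -0.445, -0.691, -0.925, -1.144, -1.345, -1.523, -1.676, -1.802, -1.898, -1.963, -1.996].
Lovász: ϑ = −49(-2*cos(pi/49))/(2+-(-1)*2*cos(pi/49)) = 49*cos(pi/49)/(cos(pi/49) + 1).
Numerically 24.4748.
Check 24 ≤ 49*cos(pi/49)/(cos(pi/49) + 1) ≤ 25: both strict.

49*cos(pi/49)/(cos(pi/49) + 1)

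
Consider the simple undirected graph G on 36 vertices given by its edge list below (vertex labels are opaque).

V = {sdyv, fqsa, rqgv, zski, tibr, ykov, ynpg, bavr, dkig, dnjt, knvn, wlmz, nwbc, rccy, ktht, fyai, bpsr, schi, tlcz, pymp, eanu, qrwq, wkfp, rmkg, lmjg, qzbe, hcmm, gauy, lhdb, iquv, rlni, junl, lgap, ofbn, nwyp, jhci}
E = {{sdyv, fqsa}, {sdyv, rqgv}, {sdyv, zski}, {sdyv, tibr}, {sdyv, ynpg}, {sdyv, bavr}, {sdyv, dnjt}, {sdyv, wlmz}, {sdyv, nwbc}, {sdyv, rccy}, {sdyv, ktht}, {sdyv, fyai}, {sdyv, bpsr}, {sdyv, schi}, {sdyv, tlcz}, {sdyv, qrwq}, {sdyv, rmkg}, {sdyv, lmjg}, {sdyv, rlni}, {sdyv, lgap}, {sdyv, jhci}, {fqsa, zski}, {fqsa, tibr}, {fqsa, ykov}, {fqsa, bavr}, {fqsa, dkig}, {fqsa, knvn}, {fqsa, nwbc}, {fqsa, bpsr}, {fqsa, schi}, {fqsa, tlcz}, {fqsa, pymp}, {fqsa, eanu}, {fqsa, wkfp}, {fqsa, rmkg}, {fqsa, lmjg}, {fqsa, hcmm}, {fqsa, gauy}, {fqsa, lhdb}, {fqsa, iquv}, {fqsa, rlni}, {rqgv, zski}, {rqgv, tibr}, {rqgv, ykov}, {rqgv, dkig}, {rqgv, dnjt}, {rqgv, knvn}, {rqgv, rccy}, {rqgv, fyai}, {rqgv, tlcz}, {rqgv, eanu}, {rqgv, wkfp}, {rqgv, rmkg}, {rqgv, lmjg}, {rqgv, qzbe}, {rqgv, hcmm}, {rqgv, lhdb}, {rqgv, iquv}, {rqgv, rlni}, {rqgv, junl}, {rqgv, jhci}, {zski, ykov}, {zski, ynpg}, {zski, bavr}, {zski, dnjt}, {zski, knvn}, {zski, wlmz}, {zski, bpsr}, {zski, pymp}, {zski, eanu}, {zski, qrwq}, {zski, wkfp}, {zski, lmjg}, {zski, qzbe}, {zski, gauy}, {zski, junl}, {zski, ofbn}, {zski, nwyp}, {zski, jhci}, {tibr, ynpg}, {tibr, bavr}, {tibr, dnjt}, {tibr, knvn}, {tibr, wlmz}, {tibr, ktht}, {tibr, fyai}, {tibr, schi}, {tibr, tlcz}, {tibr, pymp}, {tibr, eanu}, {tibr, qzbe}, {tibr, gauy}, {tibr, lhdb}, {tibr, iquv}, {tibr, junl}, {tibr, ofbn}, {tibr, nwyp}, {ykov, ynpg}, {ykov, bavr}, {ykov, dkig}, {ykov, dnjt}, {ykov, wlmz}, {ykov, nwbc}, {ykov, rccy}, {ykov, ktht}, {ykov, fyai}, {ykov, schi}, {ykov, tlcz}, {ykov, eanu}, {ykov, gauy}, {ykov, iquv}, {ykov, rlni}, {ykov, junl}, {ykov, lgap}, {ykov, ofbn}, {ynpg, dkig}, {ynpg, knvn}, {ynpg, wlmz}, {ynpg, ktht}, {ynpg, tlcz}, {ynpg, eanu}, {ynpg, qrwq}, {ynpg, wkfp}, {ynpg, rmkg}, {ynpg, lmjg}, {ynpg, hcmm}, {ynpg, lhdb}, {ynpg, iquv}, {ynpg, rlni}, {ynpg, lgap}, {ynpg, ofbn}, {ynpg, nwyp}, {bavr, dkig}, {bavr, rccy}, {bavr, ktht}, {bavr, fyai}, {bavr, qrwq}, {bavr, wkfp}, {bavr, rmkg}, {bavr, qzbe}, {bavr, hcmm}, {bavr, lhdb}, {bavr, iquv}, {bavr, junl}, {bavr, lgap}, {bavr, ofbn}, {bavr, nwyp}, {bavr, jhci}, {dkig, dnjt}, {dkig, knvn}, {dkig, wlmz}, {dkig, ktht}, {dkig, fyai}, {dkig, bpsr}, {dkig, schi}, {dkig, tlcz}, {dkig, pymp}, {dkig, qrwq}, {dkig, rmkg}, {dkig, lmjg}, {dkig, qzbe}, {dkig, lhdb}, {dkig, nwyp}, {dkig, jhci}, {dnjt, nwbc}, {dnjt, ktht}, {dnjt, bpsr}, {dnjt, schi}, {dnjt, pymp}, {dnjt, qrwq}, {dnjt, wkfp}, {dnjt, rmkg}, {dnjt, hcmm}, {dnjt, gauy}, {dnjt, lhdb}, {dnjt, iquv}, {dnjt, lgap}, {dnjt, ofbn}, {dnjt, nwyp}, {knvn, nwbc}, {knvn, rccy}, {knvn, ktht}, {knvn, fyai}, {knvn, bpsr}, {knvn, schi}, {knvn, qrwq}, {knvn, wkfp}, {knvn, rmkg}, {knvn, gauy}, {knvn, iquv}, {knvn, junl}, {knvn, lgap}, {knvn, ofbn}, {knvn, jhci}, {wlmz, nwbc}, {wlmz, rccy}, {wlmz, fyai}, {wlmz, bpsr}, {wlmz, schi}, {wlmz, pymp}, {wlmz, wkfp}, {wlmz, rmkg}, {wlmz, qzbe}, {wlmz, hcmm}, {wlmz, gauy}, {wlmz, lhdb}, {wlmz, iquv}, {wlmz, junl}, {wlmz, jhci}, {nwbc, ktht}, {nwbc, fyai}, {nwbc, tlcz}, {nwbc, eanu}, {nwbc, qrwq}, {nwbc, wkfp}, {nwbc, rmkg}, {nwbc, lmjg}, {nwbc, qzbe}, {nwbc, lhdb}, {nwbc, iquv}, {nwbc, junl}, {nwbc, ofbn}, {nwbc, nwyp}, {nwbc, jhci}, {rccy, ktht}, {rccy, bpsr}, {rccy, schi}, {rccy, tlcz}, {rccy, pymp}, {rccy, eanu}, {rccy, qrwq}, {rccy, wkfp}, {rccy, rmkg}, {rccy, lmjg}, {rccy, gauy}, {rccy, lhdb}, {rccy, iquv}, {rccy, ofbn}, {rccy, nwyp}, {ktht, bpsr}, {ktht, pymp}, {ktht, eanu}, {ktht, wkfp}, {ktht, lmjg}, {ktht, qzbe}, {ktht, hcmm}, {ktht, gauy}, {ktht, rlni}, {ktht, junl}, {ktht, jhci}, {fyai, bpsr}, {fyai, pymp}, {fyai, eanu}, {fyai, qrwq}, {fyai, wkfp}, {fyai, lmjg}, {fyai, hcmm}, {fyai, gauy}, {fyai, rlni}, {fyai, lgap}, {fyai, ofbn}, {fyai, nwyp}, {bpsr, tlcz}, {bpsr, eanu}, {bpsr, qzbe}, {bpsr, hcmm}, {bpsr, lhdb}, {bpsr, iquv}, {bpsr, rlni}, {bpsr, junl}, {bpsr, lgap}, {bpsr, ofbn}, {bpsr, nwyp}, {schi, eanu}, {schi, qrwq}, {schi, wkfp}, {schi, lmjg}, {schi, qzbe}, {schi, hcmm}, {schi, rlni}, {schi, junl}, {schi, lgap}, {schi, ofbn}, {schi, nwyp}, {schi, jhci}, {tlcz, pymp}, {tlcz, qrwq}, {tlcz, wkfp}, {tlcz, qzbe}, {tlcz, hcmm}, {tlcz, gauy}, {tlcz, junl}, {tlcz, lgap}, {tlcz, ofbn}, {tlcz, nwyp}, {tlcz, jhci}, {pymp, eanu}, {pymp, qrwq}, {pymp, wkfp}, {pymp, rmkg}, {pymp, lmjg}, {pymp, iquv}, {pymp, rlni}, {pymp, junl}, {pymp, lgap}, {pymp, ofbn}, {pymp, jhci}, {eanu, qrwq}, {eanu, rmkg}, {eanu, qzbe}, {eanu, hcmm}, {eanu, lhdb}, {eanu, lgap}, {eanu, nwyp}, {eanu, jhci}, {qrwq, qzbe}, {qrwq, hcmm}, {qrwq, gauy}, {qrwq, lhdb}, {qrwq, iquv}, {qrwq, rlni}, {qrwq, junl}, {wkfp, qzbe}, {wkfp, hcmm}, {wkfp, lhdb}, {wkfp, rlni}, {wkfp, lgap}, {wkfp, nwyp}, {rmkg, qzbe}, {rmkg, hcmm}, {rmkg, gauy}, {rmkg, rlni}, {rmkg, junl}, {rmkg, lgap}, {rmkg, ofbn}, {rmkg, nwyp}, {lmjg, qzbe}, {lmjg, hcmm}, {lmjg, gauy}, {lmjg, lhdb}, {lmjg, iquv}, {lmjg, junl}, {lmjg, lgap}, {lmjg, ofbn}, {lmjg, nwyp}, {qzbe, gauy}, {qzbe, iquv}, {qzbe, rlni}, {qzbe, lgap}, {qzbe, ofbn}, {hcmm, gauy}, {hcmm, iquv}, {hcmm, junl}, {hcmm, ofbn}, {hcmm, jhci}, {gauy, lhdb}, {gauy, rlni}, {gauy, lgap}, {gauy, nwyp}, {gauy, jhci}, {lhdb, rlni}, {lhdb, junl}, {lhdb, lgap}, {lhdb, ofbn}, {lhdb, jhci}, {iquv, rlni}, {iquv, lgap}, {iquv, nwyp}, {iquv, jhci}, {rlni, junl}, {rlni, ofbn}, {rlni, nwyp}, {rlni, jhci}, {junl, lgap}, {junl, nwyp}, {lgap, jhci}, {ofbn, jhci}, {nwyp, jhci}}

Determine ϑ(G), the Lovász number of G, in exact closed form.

deg(nwyp) = 21; N(nwyp) = {zski, tibr, ynpg, bavr, dkig, dnjt, nwbc, rccy, fyai, bpsr, schi, tlcz, eanu, wkfp, rmkg, lmjg, gauy, iquv, rlni, junl, jhci}.
deg(pymp) = 21; N(pymp) = {fqsa, zski, tibr, dkig, dnjt, wlmz, rccy, ktht, fyai, tlcz, eanu, qrwq, wkfp, rmkg, lmjg, iquv, rlni, junl, lgap, ofbn, jhci}.
Vertex ynpg has 21 neighbors: sdyv, zski, tibr, ykov, dkig, knvn, wlmz, ktht, tlcz, eanu, qrwq, wkfp, rmkg, lmjg, hcmm, lhdb, iquv, rlni, lgap, ofbn, nwyp.
Vertex rmkg has 21 neighbors: sdyv, fqsa, rqgv, ynpg, bavr, dkig, dnjt, knvn, wlmz, nwbc, rccy, pymp, eanu, qzbe, hcmm, gauy, rlni, junl, lgap, ofbn, nwyp.
G on 36 vertices is 21-regular; this is K(9,2), the Kneser graph.
spec(A) ≈ [21.0, 1.0, -6.0] (distinct, 5 d.p.).
λ_max=21, λ_min=-6; ϑ = −36·λ_min/(λ_max−λ_min) = 8.
≈ 8.00000 (to 5 d.p.).

8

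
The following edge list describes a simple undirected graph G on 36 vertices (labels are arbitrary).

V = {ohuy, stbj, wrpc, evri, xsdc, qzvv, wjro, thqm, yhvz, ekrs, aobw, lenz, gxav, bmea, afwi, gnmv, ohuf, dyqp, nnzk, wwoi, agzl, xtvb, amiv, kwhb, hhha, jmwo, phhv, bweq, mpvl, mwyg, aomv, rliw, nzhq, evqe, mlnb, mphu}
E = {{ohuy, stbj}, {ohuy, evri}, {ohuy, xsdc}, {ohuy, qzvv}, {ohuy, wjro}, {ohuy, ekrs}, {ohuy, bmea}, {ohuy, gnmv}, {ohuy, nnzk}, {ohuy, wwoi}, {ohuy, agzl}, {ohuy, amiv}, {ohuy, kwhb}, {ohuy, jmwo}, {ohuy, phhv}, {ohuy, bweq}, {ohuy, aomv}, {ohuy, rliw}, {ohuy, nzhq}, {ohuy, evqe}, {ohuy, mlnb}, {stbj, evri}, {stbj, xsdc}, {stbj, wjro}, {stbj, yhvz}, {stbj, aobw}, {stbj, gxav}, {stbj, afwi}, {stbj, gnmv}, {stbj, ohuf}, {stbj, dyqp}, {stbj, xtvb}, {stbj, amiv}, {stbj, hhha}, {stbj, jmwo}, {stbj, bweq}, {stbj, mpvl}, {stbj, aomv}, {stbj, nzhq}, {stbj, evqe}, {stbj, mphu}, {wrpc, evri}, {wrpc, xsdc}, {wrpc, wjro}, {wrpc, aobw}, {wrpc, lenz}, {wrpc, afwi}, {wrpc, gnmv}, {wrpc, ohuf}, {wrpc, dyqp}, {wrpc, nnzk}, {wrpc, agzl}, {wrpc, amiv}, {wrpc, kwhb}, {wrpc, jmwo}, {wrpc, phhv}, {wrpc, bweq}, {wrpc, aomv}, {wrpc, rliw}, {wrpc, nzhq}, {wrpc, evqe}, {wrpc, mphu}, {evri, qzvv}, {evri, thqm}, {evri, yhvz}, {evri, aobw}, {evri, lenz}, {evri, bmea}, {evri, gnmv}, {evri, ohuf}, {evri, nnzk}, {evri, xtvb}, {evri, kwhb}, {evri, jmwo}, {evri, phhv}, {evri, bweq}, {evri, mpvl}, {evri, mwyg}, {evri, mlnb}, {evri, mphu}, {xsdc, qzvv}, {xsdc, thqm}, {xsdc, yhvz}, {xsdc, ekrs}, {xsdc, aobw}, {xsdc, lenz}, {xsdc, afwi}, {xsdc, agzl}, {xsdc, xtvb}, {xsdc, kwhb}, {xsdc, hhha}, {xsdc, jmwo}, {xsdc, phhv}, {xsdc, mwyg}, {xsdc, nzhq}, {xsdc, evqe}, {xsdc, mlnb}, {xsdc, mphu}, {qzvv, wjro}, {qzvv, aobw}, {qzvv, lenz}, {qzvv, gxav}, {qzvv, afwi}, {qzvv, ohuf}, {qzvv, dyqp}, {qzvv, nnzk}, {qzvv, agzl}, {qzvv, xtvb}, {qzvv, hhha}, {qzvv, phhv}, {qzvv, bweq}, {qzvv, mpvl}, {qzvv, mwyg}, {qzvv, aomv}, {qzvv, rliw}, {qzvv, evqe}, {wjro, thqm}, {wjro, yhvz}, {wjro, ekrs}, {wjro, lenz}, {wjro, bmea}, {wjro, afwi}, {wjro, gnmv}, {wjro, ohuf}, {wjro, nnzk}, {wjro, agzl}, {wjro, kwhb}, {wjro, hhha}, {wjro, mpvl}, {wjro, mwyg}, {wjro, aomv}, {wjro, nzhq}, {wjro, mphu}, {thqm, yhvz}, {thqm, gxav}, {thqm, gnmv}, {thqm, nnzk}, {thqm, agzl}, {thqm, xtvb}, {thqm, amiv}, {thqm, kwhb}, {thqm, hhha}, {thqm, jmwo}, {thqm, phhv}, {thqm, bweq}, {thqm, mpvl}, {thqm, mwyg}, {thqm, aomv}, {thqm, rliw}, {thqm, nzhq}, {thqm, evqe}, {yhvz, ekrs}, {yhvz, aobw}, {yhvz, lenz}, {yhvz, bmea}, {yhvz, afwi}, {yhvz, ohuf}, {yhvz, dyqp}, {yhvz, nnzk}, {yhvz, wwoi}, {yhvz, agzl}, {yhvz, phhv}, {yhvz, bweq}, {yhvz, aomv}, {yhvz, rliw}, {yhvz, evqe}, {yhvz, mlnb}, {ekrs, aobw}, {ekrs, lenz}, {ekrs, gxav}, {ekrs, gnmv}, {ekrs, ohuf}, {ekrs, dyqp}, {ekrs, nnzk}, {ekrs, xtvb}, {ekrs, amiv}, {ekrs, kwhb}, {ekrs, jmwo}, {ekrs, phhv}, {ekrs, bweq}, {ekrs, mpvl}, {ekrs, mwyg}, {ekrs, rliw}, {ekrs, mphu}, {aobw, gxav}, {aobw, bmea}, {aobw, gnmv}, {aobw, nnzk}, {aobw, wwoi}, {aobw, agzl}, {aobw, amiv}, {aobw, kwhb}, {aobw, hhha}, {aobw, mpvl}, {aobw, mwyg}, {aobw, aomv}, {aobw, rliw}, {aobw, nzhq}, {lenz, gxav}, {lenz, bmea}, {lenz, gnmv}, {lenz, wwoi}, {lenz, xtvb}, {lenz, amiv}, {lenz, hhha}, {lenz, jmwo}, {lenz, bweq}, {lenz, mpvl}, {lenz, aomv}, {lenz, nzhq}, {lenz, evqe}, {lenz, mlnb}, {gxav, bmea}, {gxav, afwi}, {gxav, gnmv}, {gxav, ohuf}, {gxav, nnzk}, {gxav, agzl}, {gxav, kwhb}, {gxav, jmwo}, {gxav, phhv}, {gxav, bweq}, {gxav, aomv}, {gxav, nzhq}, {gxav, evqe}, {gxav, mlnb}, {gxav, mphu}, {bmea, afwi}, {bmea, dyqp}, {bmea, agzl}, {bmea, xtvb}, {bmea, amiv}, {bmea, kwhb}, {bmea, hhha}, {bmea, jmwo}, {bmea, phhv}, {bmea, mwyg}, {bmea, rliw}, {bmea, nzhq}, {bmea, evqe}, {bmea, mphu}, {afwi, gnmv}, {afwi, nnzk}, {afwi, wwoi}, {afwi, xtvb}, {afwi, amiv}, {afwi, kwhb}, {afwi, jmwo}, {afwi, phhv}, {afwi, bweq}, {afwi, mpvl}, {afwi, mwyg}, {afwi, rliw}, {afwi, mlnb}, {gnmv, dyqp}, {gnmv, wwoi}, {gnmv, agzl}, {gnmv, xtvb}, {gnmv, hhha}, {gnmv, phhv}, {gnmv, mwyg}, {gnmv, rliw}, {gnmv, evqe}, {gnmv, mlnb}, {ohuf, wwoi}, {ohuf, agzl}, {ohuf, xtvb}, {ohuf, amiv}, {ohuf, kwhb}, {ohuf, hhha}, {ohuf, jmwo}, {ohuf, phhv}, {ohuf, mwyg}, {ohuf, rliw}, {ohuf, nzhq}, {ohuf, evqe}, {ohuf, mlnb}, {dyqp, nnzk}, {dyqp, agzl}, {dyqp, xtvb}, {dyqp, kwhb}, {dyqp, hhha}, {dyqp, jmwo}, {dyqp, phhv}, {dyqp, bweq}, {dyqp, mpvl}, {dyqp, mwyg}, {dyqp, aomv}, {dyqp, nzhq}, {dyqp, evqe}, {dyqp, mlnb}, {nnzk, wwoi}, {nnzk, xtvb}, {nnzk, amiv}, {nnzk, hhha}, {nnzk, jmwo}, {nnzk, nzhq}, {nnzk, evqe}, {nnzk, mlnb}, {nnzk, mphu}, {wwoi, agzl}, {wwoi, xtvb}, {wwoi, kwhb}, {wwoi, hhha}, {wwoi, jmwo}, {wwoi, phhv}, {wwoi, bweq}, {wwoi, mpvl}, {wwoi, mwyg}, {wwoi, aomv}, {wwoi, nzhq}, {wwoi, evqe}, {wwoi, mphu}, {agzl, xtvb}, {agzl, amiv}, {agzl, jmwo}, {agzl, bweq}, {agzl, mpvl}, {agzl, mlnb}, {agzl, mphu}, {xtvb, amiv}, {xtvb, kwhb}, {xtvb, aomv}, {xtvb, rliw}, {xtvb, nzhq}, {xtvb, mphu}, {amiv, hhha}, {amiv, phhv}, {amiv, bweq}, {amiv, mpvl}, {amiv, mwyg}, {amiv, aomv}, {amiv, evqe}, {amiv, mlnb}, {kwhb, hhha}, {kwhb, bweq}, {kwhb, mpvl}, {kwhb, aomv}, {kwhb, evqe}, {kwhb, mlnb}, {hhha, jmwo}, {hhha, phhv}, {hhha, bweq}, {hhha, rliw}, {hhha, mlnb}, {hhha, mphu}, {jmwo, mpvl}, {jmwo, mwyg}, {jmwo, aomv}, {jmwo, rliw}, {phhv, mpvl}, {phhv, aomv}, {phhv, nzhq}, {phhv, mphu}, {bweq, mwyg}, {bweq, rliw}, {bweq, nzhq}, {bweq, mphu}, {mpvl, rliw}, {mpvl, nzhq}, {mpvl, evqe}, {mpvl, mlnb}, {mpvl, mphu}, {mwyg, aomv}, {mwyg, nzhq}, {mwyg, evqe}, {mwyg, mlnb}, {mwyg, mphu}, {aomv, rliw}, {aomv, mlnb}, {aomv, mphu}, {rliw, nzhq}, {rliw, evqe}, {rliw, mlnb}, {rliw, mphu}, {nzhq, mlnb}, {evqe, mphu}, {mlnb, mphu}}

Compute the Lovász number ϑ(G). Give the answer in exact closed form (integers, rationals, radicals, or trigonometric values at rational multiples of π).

8

deg(phhv) = 21; N(phhv) = {ohuy, wrpc, evri, xsdc, qzvv, thqm, yhvz, ekrs, gxav, bmea, afwi, gnmv, ohuf, dyqp, wwoi, amiv, hhha, mpvl, aomv, nzhq, mphu}.
Vertex wjro has 21 neighbors: ohuy, stbj, wrpc, qzvv, thqm, yhvz, ekrs, lenz, bmea, afwi, gnmv, ohuf, nnzk, agzl, kwhb, hhha, mpvl, mwyg, aomv, nzhq, mphu.
Vertex stbj has 21 neighbors: ohuy, evri, xsdc, wjro, yhvz, aobw, gxav, afwi, gnmv, ohuf, dyqp, xtvb, amiv, hhha, jmwo, bweq, mpvl, aomv, nzhq, evqe, mphu.
Vertex thqm has 21 neighbors: evri, xsdc, wjro, yhvz, gxav, gnmv, nnzk, agzl, xtvb, amiv, kwhb, hhha, jmwo, phhv, bweq, mpvl, mwyg, aomv, rliw, nzhq, evqe.
21-regular, N=36; Kneser K(9,2) on C(9,2)=36 vertices.
A has 3 distinct eigenvalues ≈ [21.0, 1.0, -6.0].
−36·(-6) / ((21)−(-6)) = 8 = ϑ(G).
ϑ(G) ≈ 8.0000000.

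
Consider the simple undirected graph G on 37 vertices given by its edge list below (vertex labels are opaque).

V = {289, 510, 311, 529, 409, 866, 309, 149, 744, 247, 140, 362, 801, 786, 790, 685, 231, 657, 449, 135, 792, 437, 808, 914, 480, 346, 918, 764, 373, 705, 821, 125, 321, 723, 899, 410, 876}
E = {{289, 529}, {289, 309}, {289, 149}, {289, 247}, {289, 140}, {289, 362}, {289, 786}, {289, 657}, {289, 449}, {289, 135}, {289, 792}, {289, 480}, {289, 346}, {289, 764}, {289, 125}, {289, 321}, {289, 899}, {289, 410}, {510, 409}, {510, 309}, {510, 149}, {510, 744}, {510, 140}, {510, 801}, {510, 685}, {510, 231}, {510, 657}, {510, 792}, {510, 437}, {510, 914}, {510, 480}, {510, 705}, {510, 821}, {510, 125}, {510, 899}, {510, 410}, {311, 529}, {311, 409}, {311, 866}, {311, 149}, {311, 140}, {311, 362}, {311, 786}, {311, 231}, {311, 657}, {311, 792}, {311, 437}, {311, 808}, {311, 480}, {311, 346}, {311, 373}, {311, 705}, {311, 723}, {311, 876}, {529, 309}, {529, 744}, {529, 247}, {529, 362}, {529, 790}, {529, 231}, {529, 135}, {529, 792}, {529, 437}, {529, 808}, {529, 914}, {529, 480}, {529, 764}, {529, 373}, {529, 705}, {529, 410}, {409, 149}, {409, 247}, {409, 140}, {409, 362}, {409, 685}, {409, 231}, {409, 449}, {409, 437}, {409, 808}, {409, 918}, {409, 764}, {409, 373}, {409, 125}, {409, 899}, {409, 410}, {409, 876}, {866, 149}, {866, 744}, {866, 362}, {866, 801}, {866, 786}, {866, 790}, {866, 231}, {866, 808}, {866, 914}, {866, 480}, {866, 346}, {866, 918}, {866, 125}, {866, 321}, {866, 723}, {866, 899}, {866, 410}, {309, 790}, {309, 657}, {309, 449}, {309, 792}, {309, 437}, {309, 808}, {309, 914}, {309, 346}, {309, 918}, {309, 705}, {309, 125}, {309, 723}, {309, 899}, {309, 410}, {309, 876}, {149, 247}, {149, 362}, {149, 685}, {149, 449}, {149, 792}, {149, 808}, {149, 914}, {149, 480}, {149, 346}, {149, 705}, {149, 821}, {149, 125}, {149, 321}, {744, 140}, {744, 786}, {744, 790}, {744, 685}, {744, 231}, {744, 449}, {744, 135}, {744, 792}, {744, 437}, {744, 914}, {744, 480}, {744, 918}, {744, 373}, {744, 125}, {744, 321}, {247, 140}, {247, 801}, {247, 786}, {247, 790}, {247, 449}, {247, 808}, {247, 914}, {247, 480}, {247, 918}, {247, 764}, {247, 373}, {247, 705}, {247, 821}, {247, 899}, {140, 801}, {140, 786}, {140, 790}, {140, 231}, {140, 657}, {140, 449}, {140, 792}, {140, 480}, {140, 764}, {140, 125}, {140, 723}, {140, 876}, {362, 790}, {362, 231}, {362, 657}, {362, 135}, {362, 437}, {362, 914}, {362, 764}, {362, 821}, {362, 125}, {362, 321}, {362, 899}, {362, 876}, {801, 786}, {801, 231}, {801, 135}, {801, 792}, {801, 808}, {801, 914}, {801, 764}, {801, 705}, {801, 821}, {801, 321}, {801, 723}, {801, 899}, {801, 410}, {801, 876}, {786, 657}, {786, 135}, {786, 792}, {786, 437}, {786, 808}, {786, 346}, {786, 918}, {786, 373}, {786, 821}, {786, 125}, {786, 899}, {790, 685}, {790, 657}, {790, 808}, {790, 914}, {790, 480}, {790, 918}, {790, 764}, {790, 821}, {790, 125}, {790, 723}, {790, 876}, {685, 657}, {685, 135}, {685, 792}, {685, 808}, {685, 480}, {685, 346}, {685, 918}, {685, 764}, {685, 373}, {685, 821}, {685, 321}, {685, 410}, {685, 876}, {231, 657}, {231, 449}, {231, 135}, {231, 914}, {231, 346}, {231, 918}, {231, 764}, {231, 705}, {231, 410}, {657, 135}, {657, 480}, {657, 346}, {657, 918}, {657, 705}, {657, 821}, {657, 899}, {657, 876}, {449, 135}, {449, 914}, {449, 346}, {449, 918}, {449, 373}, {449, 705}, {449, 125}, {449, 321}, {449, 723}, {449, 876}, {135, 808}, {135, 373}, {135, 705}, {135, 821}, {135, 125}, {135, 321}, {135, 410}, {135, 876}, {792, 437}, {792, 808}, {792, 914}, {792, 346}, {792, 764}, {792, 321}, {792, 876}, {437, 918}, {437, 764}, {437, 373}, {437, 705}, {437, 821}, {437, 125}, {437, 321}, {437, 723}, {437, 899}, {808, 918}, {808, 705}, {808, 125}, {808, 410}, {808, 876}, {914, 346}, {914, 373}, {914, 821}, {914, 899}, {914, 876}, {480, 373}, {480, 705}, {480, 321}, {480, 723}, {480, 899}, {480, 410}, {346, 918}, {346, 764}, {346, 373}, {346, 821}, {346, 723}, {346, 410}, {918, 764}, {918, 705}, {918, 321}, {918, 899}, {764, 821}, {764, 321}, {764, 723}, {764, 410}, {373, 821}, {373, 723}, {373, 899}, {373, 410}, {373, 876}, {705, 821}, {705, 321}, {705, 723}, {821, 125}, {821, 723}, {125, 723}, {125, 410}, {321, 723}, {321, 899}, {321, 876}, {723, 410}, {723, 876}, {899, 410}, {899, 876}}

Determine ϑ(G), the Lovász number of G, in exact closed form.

deg(764) = 18; N(764) = {289, 529, 409, 247, 140, 362, 801, 790, 685, 231, 792, 437, 346, 918, 821, 321, 723, 410}.
N(786) = {289, 311, 866, 744, 247, 140, 801, 657, 135, 792, 437, 808, 346, 918, 373, 821, 125, 899}, |N(786)| = 18.
N(149) = {289, 510, 311, 409, 866, 247, 362, 685, 449, 792, 808, 914, 480, 346, 705, 821, 125, 321}, |N(149)| = 18.
N(801) = {510, 866, 247, 140, 786, 231, 135, 792, 808, 914, 764, 705, 821, 321, 723, 899, 410, 876}, |N(801)| = 18.
deg(v) = 18 for all v (|V|=37); Paley(37): SR with (k,λ,μ)=(18,8,9).
Distinct eigenvalues (to 3 d.p.): [18.0, 2.541, -3.541].
ϑ = −N·λ_min/(λ_max−λ_min) = −37·(-sqrt(37)/2 - 1/2)/(18−(-sqrt(37)/2 - 1/2)) = sqrt(37).
= 6.0827625… (decimal).

sqrt(37)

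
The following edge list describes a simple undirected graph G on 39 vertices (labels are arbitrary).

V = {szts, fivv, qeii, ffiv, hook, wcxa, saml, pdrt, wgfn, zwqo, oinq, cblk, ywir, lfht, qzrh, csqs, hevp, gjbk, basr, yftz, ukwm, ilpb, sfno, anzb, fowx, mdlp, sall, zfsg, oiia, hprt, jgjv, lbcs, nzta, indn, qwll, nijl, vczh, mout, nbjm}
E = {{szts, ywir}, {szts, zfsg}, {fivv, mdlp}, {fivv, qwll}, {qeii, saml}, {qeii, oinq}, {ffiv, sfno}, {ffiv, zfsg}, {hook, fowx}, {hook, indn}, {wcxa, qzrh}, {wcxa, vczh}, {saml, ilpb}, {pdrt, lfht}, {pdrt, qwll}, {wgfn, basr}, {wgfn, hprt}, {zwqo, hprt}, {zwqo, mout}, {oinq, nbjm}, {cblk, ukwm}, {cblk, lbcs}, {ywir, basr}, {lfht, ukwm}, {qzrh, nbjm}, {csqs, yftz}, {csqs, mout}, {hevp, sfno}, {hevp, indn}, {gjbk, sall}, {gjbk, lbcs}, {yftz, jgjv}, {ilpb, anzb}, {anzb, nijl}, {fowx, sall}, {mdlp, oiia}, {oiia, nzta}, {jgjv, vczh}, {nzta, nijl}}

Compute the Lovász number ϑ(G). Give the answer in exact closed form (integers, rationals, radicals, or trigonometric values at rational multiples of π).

39*cos(pi/39)/(cos(pi/39) + 1)

N(mout) = {zwqo, csqs}, |N(mout)| = 2.
deg(zfsg) = 2; N(zfsg) = {szts, ffiv}.
Vertex fowx has 2 neighbors: hook, sall.
deg(nzta) = 2; N(nzta) = {oiia, nijl}.
39-vertex 2-regular graph: the odd cycle C_{39}.
spec(A) ≈ [2.0, 1.974101, 1.897073, 1.770912, 1.598886, 1.385449, 1.136129, 0.857385, 0.556435, 0.241073, -0.080532, -0.400051, -0.70921, -1.0, -1.264891, -1.497021, -1.69038, -1.839959, -1.941884, -1.993515] (distinct, 6 d.p.).
λ_max=2, λ_min=-2*cos(pi/39); ϑ = −39·λ_min/(λ_max−λ_min) = 39*cos(pi/39)/(cos(pi/39) + 1).
Numerically 19.46833.
19 ≤ 39*cos(pi/39)/(cos(pi/39) + 1) ≤ 20: both strict.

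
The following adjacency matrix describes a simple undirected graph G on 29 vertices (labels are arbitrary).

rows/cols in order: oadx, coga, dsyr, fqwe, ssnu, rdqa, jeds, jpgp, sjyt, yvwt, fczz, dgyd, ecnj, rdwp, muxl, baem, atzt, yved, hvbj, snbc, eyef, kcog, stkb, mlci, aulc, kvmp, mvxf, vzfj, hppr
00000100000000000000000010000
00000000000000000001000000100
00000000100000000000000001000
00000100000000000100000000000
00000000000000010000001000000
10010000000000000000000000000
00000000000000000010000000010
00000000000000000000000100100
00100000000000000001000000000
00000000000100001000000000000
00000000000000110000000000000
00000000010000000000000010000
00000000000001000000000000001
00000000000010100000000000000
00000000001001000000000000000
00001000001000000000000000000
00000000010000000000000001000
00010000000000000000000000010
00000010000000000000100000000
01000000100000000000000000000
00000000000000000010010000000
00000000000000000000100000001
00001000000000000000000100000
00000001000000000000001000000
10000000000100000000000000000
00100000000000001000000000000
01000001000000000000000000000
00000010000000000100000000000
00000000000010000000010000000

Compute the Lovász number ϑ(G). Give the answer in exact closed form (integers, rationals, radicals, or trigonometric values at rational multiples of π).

Vertex kcog has 2 neighbors: eyef, hppr.
Vertex rdqa has 2 neighbors: oadx, fqwe.
Vertex fqwe has 2 neighbors: rdqa, yved.
deg(vzfj) = 2; N(vzfj) = {jeds, yved}.
Regular of degree 2 on 29 vertices: this is C_{29}, the 29-cycle.
The 15 distinct eigenvalues: [2.0, 1.9532, 1.8152, 1.5922, 1.2948, 0.9368, 0.5351, 0.1083, -0.3236, -0.7403, -1.1224, -1.452, -1.7137, -1.8953, -1.9883].
Lovász (edge-transitive): ϑ = −29·(-2*cos(pi/29))/((2)−(-2*cos(pi/29))) = 29*cos(pi/29)/(cos(pi/29) + 1).
= 14.457375255… (decimal).
14 ≤ 29*cos(pi/29)/(cos(pi/29) + 1) ≤ 15: both strict.

29*cos(pi/29)/(cos(pi/29) + 1)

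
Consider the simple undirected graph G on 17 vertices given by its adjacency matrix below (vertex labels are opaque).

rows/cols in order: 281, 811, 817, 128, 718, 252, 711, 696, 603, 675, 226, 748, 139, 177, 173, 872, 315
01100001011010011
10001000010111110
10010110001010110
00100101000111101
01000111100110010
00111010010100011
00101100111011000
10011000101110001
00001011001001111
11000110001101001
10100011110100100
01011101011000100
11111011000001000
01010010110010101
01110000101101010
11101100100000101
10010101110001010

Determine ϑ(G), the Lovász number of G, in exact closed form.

Vertex 675 has 8 neighbors: 281, 811, 252, 711, 226, 748, 177, 315.
N(811) = {281, 718, 675, 748, 139, 177, 173, 872}, |N(811)| = 8.
N(315) = {281, 128, 252, 696, 603, 675, 177, 872}, |N(315)| = 8.
N(603) = {718, 711, 696, 226, 177, 173, 872, 315}, |N(603)| = 8.
deg(v) = 8 for all v (|V|=17); strongly regular (17,8,3,4).
A has 3 distinct eigenvalues ≈ [8.0, 1.561553, -2.561553].
ϑ = −N·λ_min/(λ_max−λ_min) = −17·(-sqrt(17)/2 - 1/2)/(8−(-sqrt(17)/2 - 1/2)) = sqrt(17).
= 4.12310563… (decimal).

sqrt(17)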